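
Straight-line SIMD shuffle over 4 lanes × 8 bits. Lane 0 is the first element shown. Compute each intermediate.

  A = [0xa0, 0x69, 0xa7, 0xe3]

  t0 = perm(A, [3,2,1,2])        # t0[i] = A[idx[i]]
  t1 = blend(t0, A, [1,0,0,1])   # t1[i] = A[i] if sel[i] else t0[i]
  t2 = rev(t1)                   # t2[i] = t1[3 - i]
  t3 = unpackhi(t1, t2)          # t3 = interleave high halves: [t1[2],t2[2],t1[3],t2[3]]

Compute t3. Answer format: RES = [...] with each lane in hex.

RES = [ 0x69  0xa7  0xe3  0xa0 ]

→ t0 |e3|a7|69|a7|
→ t1 |a0|a7|69|e3|
→ t2 |e3|69|a7|a0|
→ t3 |69|a7|e3|a0|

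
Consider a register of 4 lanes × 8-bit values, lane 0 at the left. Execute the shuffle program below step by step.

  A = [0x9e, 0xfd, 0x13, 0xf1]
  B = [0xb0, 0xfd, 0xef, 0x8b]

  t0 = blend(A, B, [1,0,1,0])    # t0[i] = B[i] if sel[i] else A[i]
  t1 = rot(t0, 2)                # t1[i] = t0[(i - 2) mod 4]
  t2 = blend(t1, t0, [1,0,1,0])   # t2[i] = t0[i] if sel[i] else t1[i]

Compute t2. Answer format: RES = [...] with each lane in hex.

  t0: b0 fd ef f1
  t1: ef f1 b0 fd
  t2: b0 f1 ef fd

RES = [0xb0, 0xf1, 0xef, 0xfd]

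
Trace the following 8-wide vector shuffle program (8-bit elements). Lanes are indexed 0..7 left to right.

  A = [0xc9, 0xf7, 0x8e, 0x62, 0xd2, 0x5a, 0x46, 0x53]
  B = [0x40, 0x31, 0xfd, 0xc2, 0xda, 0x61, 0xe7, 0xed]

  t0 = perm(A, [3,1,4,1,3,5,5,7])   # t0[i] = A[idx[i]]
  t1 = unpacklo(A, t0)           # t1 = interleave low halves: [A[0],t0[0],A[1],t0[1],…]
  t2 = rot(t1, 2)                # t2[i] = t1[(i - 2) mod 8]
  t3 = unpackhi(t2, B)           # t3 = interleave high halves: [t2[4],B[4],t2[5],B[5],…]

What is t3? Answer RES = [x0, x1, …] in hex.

RES = [0xf7, 0xda, 0xf7, 0x61, 0x8e, 0xe7, 0xd2, 0xed]

  t0: 62 f7 d2 f7 62 5a 5a 53
  t1: c9 62 f7 f7 8e d2 62 f7
  t2: 62 f7 c9 62 f7 f7 8e d2
  t3: f7 da f7 61 8e e7 d2 ed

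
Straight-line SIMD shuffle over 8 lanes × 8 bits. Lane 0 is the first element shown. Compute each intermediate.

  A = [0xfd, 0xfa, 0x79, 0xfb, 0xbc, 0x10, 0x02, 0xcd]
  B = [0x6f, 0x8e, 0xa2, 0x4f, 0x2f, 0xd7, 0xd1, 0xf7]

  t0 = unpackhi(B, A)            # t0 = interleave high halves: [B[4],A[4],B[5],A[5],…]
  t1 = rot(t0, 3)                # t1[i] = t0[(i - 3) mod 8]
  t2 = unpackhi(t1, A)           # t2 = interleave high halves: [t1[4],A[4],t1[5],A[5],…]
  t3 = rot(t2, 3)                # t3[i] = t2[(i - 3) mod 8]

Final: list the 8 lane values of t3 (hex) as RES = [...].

→ t0 |2f|bc|d7|10|d1|02|f7|cd|
→ t1 |02|f7|cd|2f|bc|d7|10|d1|
→ t2 |bc|bc|d7|10|10|02|d1|cd|
→ t3 |02|d1|cd|bc|bc|d7|10|10|

RES = [0x02, 0xd1, 0xcd, 0xbc, 0xbc, 0xd7, 0x10, 0x10]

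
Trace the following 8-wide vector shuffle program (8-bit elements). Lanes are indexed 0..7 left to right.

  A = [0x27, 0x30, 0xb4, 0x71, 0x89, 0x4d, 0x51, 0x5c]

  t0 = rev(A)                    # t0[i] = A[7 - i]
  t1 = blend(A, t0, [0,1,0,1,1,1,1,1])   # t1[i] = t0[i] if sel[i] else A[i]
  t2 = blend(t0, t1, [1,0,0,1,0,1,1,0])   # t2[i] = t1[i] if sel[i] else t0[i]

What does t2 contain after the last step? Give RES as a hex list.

RES = [0x27, 0x51, 0x4d, 0x89, 0x71, 0xb4, 0x30, 0x27]

→ t0 |5c|51|4d|89|71|b4|30|27|
→ t1 |27|51|b4|89|71|b4|30|27|
→ t2 |27|51|4d|89|71|b4|30|27|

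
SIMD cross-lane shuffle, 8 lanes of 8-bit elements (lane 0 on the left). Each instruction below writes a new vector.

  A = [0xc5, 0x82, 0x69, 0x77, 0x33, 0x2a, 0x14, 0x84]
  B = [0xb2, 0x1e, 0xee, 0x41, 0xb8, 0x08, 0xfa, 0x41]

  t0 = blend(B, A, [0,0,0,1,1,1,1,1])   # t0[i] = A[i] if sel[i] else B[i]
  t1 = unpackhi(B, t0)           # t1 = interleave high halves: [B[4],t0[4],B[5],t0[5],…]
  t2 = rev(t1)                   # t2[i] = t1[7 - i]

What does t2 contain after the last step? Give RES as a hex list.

RES = [0x84, 0x41, 0x14, 0xfa, 0x2a, 0x08, 0x33, 0xb8]

t0 = [0xb2, 0x1e, 0xee, 0x77, 0x33, 0x2a, 0x14, 0x84]
t1 = [0xb8, 0x33, 0x08, 0x2a, 0xfa, 0x14, 0x41, 0x84]
t2 = [0x84, 0x41, 0x14, 0xfa, 0x2a, 0x08, 0x33, 0xb8]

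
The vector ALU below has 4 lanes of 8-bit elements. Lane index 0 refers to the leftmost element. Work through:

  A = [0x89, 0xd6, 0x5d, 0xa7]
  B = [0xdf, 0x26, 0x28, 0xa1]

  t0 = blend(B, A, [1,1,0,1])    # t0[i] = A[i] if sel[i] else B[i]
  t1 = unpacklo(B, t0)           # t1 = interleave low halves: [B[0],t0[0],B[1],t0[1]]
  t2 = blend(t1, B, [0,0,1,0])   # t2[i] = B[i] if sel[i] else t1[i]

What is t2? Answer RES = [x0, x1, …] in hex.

t0 = [0x89, 0xd6, 0x28, 0xa7]
t1 = [0xdf, 0x89, 0x26, 0xd6]
t2 = [0xdf, 0x89, 0x28, 0xd6]

RES = [ 0xdf  0x89  0x28  0xd6 ]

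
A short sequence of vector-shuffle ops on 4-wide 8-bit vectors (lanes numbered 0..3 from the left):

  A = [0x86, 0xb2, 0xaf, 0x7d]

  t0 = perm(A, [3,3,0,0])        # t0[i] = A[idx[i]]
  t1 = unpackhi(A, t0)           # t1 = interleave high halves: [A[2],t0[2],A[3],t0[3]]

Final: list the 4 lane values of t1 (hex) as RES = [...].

RES = [0xaf, 0x86, 0x7d, 0x86]

→ t0 |7d|7d|86|86|
→ t1 |af|86|7d|86|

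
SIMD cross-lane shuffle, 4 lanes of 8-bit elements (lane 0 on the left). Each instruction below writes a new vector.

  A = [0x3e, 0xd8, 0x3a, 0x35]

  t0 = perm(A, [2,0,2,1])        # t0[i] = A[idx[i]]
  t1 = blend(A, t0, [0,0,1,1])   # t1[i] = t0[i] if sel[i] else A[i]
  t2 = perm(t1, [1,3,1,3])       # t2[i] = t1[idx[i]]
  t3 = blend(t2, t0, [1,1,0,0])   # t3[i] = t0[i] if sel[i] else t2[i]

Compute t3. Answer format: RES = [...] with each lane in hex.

  t0: 3a 3e 3a d8
  t1: 3e d8 3a d8
  t2: d8 d8 d8 d8
  t3: 3a 3e d8 d8

RES = [ 0x3a  0x3e  0xd8  0xd8 ]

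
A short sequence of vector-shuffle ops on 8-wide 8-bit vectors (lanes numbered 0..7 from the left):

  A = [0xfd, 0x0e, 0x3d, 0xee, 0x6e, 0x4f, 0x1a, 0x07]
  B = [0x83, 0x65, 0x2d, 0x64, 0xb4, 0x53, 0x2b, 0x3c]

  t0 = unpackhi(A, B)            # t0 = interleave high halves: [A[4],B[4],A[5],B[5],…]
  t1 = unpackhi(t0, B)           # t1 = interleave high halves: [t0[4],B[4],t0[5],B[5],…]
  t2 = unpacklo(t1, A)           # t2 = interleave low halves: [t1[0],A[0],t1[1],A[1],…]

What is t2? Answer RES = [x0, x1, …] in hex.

t0 = [0x6e, 0xb4, 0x4f, 0x53, 0x1a, 0x2b, 0x07, 0x3c]
t1 = [0x1a, 0xb4, 0x2b, 0x53, 0x07, 0x2b, 0x3c, 0x3c]
t2 = [0x1a, 0xfd, 0xb4, 0x0e, 0x2b, 0x3d, 0x53, 0xee]

RES = [ 0x1a  0xfd  0xb4  0x0e  0x2b  0x3d  0x53  0xee ]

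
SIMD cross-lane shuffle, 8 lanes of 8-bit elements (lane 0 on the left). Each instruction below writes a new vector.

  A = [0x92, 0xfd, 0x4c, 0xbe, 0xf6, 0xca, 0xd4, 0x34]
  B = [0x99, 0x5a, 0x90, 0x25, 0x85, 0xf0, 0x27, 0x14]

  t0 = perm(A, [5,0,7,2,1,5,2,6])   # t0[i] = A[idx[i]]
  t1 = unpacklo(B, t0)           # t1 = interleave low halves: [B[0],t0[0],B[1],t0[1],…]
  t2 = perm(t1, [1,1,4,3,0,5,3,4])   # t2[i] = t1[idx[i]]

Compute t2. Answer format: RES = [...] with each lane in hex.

RES = [0xca, 0xca, 0x90, 0x92, 0x99, 0x34, 0x92, 0x90]

t0 = [0xca, 0x92, 0x34, 0x4c, 0xfd, 0xca, 0x4c, 0xd4]
t1 = [0x99, 0xca, 0x5a, 0x92, 0x90, 0x34, 0x25, 0x4c]
t2 = [0xca, 0xca, 0x90, 0x92, 0x99, 0x34, 0x92, 0x90]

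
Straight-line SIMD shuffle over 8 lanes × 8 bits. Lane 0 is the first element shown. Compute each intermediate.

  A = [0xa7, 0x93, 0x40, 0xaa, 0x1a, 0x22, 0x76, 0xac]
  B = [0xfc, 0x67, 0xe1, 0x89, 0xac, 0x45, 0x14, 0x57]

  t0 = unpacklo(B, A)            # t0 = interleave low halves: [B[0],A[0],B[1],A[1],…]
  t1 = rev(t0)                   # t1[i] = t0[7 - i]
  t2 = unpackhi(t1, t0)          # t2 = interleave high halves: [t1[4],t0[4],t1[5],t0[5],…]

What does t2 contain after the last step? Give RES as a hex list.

t0 = [0xfc, 0xa7, 0x67, 0x93, 0xe1, 0x40, 0x89, 0xaa]
t1 = [0xaa, 0x89, 0x40, 0xe1, 0x93, 0x67, 0xa7, 0xfc]
t2 = [0x93, 0xe1, 0x67, 0x40, 0xa7, 0x89, 0xfc, 0xaa]

RES = [ 0x93  0xe1  0x67  0x40  0xa7  0x89  0xfc  0xaa ]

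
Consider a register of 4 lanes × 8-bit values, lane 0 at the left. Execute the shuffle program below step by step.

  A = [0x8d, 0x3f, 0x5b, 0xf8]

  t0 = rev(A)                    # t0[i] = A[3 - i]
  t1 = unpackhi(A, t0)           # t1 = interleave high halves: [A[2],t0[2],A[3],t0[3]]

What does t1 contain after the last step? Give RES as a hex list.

  t0: f8 5b 3f 8d
  t1: 5b 3f f8 8d

RES = [0x5b, 0x3f, 0xf8, 0x8d]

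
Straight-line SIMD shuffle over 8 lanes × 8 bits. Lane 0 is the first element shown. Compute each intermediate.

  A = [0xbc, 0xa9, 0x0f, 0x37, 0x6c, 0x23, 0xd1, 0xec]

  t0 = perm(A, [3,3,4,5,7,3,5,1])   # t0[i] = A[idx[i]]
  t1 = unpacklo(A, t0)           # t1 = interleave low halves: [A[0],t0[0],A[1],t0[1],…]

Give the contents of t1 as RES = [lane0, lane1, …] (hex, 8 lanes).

RES = [0xbc, 0x37, 0xa9, 0x37, 0x0f, 0x6c, 0x37, 0x23]

t0 = [0x37, 0x37, 0x6c, 0x23, 0xec, 0x37, 0x23, 0xa9]
t1 = [0xbc, 0x37, 0xa9, 0x37, 0x0f, 0x6c, 0x37, 0x23]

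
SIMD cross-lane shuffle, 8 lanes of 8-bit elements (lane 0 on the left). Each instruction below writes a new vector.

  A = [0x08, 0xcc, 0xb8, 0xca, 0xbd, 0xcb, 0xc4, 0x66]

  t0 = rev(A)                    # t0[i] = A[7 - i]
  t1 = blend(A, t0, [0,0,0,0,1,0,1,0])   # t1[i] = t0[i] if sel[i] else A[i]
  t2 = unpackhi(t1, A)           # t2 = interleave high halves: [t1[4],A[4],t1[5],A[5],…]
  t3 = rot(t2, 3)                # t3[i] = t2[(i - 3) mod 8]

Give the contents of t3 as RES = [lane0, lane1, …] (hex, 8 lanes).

RES = [ 0xc4  0x66  0x66  0xca  0xbd  0xcb  0xcb  0xcc ]

→ t0 |66|c4|cb|bd|ca|b8|cc|08|
→ t1 |08|cc|b8|ca|ca|cb|cc|66|
→ t2 |ca|bd|cb|cb|cc|c4|66|66|
→ t3 |c4|66|66|ca|bd|cb|cb|cc|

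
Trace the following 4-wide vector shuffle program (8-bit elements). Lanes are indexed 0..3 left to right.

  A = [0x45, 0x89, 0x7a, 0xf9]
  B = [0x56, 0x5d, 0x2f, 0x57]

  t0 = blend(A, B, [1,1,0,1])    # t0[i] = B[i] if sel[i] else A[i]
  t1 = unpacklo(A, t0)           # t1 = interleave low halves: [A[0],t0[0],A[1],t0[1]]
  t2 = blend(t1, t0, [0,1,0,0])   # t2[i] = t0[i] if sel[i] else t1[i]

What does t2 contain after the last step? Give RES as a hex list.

t0 = [0x56, 0x5d, 0x7a, 0x57]
t1 = [0x45, 0x56, 0x89, 0x5d]
t2 = [0x45, 0x5d, 0x89, 0x5d]

RES = [0x45, 0x5d, 0x89, 0x5d]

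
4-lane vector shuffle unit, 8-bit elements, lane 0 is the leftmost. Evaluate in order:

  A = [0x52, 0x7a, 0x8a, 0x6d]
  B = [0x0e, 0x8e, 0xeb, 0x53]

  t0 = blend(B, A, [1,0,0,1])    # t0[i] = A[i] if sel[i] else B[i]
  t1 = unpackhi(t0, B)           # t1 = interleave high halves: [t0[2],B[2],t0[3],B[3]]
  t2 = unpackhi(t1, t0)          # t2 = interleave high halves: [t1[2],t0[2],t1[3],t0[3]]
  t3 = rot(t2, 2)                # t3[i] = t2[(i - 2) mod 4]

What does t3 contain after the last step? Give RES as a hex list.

RES = [0x53, 0x6d, 0x6d, 0xeb]

→ t0 |52|8e|eb|6d|
→ t1 |eb|eb|6d|53|
→ t2 |6d|eb|53|6d|
→ t3 |53|6d|6d|eb|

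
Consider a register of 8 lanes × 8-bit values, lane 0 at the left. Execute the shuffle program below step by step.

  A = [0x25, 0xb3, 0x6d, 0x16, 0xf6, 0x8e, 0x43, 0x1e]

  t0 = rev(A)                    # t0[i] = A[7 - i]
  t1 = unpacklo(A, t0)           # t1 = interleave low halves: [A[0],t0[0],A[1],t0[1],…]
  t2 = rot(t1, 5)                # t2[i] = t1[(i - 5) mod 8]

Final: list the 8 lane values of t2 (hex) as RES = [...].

→ t0 |1e|43|8e|f6|16|6d|b3|25|
→ t1 |25|1e|b3|43|6d|8e|16|f6|
→ t2 |43|6d|8e|16|f6|25|1e|b3|

RES = [ 0x43  0x6d  0x8e  0x16  0xf6  0x25  0x1e  0xb3 ]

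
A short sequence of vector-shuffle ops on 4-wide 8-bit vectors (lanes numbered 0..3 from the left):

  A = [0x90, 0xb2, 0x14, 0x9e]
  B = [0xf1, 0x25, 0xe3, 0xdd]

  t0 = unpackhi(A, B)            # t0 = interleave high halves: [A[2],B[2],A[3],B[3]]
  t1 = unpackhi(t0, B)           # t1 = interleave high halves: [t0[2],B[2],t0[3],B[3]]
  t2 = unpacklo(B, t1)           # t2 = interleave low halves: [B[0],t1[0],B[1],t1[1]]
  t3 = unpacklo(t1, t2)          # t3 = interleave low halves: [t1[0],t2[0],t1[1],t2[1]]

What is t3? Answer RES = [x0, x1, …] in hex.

→ t0 |14|e3|9e|dd|
→ t1 |9e|e3|dd|dd|
→ t2 |f1|9e|25|e3|
→ t3 |9e|f1|e3|9e|

RES = [0x9e, 0xf1, 0xe3, 0x9e]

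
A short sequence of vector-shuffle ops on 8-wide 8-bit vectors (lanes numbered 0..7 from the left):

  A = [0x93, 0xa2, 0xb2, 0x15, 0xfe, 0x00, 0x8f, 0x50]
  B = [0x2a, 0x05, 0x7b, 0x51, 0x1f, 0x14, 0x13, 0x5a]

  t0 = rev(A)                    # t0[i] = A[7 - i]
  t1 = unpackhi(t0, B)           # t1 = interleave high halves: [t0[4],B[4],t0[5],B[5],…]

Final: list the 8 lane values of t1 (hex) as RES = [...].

  t0: 50 8f 00 fe 15 b2 a2 93
  t1: 15 1f b2 14 a2 13 93 5a

RES = [ 0x15  0x1f  0xb2  0x14  0xa2  0x13  0x93  0x5a ]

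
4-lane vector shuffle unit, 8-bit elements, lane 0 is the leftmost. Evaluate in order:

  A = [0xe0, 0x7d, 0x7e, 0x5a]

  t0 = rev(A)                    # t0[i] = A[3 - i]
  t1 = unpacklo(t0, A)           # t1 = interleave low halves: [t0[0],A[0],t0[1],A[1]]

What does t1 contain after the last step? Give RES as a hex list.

RES = [ 0x5a  0xe0  0x7e  0x7d ]

t0 = [0x5a, 0x7e, 0x7d, 0xe0]
t1 = [0x5a, 0xe0, 0x7e, 0x7d]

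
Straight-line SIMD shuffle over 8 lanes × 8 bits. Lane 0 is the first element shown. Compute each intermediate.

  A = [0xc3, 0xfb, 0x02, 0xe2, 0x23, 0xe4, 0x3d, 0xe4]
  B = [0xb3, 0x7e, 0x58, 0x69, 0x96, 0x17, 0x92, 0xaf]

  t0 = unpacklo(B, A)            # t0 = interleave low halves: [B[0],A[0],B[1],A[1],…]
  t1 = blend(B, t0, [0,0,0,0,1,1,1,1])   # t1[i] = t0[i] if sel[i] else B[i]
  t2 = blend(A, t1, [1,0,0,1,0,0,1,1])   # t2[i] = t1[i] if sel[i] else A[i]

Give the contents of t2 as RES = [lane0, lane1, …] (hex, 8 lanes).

t0 = [0xb3, 0xc3, 0x7e, 0xfb, 0x58, 0x02, 0x69, 0xe2]
t1 = [0xb3, 0x7e, 0x58, 0x69, 0x58, 0x02, 0x69, 0xe2]
t2 = [0xb3, 0xfb, 0x02, 0x69, 0x23, 0xe4, 0x69, 0xe2]

RES = [0xb3, 0xfb, 0x02, 0x69, 0x23, 0xe4, 0x69, 0xe2]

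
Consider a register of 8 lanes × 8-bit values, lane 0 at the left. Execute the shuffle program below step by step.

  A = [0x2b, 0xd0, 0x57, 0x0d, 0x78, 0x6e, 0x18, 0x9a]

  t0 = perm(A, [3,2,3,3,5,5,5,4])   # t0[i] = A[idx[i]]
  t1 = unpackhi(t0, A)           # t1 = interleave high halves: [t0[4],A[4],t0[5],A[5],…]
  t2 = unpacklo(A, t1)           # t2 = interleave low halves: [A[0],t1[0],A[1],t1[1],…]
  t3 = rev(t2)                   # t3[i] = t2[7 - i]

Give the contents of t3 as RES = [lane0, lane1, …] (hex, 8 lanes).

RES = [0x6e, 0x0d, 0x6e, 0x57, 0x78, 0xd0, 0x6e, 0x2b]

→ t0 |0d|57|0d|0d|6e|6e|6e|78|
→ t1 |6e|78|6e|6e|6e|18|78|9a|
→ t2 |2b|6e|d0|78|57|6e|0d|6e|
→ t3 |6e|0d|6e|57|78|d0|6e|2b|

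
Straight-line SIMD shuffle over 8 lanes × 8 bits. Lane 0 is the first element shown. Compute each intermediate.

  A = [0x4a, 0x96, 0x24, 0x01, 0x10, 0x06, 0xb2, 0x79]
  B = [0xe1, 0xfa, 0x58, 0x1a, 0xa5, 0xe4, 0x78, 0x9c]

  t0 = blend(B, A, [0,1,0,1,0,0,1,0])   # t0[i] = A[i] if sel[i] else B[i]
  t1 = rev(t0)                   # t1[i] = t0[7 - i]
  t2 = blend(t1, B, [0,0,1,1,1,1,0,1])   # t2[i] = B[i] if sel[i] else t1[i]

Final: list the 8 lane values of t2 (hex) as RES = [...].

t0 = [0xe1, 0x96, 0x58, 0x01, 0xa5, 0xe4, 0xb2, 0x9c]
t1 = [0x9c, 0xb2, 0xe4, 0xa5, 0x01, 0x58, 0x96, 0xe1]
t2 = [0x9c, 0xb2, 0x58, 0x1a, 0xa5, 0xe4, 0x96, 0x9c]

RES = [ 0x9c  0xb2  0x58  0x1a  0xa5  0xe4  0x96  0x9c ]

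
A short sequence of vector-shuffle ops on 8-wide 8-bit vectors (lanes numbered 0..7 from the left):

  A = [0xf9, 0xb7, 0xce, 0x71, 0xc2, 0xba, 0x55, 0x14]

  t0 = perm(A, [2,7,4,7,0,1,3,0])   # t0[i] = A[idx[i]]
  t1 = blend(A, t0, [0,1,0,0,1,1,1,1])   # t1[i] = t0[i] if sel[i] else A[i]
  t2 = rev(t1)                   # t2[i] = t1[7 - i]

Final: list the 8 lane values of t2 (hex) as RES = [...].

t0 = [0xce, 0x14, 0xc2, 0x14, 0xf9, 0xb7, 0x71, 0xf9]
t1 = [0xf9, 0x14, 0xce, 0x71, 0xf9, 0xb7, 0x71, 0xf9]
t2 = [0xf9, 0x71, 0xb7, 0xf9, 0x71, 0xce, 0x14, 0xf9]

RES = [0xf9, 0x71, 0xb7, 0xf9, 0x71, 0xce, 0x14, 0xf9]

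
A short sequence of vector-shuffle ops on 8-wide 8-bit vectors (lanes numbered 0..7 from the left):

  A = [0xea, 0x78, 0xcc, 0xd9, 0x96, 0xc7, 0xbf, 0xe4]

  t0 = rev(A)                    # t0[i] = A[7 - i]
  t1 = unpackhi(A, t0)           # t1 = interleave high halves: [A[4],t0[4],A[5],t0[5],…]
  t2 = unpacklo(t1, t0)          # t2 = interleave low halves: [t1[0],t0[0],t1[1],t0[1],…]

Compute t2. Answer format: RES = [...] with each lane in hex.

RES = [ 0x96  0xe4  0xd9  0xbf  0xc7  0xc7  0xcc  0x96 ]

t0 = [0xe4, 0xbf, 0xc7, 0x96, 0xd9, 0xcc, 0x78, 0xea]
t1 = [0x96, 0xd9, 0xc7, 0xcc, 0xbf, 0x78, 0xe4, 0xea]
t2 = [0x96, 0xe4, 0xd9, 0xbf, 0xc7, 0xc7, 0xcc, 0x96]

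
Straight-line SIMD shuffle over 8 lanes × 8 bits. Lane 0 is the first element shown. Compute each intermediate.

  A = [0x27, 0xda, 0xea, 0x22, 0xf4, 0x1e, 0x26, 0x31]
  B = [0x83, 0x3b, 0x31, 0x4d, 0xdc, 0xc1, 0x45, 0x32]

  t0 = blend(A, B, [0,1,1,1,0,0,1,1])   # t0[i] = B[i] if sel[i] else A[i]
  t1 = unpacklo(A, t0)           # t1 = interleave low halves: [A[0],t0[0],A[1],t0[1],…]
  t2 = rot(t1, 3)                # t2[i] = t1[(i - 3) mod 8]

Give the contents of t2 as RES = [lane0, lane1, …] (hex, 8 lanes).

t0 = [0x27, 0x3b, 0x31, 0x4d, 0xf4, 0x1e, 0x45, 0x32]
t1 = [0x27, 0x27, 0xda, 0x3b, 0xea, 0x31, 0x22, 0x4d]
t2 = [0x31, 0x22, 0x4d, 0x27, 0x27, 0xda, 0x3b, 0xea]

RES = [ 0x31  0x22  0x4d  0x27  0x27  0xda  0x3b  0xea ]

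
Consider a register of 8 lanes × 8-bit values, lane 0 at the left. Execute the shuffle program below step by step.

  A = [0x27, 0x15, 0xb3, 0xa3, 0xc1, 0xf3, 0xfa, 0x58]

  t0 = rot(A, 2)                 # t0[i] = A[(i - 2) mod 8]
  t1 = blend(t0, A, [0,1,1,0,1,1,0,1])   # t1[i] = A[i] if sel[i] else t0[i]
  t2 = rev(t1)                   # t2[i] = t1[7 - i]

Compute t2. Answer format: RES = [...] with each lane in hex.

RES = [ 0x58  0xc1  0xf3  0xc1  0x15  0xb3  0x15  0xfa ]

t0 = [0xfa, 0x58, 0x27, 0x15, 0xb3, 0xa3, 0xc1, 0xf3]
t1 = [0xfa, 0x15, 0xb3, 0x15, 0xc1, 0xf3, 0xc1, 0x58]
t2 = [0x58, 0xc1, 0xf3, 0xc1, 0x15, 0xb3, 0x15, 0xfa]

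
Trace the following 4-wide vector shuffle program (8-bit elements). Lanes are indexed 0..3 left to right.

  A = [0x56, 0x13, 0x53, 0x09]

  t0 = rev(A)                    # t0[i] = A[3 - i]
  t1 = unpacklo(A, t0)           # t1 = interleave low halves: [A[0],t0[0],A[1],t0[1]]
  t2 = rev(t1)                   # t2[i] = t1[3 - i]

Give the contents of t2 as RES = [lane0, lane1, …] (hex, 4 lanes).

RES = [0x53, 0x13, 0x09, 0x56]

→ t0 |09|53|13|56|
→ t1 |56|09|13|53|
→ t2 |53|13|09|56|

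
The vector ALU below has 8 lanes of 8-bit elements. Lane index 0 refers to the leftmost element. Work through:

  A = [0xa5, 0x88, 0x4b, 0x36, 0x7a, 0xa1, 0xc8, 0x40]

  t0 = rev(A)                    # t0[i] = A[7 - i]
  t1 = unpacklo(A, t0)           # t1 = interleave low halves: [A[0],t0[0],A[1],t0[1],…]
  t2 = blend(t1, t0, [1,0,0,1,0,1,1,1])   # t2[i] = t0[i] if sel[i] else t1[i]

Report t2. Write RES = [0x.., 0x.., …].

RES = [ 0x40  0x40  0x88  0x7a  0x4b  0x4b  0x88  0xa5 ]

t0 = [0x40, 0xc8, 0xa1, 0x7a, 0x36, 0x4b, 0x88, 0xa5]
t1 = [0xa5, 0x40, 0x88, 0xc8, 0x4b, 0xa1, 0x36, 0x7a]
t2 = [0x40, 0x40, 0x88, 0x7a, 0x4b, 0x4b, 0x88, 0xa5]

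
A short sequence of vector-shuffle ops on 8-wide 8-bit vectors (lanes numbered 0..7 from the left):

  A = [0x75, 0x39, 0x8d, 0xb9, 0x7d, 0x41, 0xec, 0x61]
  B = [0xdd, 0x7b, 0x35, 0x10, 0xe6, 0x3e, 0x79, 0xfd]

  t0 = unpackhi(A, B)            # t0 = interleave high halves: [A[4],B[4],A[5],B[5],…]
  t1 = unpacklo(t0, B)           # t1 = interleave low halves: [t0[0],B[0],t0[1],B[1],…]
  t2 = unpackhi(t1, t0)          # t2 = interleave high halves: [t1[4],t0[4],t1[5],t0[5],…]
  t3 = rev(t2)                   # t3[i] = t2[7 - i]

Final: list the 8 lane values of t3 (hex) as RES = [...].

  t0: 7d e6 41 3e ec 79 61 fd
  t1: 7d dd e6 7b 41 35 3e 10
  t2: 41 ec 35 79 3e 61 10 fd
  t3: fd 10 61 3e 79 35 ec 41

RES = [ 0xfd  0x10  0x61  0x3e  0x79  0x35  0xec  0x41 ]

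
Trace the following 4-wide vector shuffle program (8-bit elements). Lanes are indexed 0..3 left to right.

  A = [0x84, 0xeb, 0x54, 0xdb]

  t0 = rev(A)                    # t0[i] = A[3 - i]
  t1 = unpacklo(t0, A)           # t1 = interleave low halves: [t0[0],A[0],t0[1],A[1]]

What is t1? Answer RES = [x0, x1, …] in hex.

  t0: db 54 eb 84
  t1: db 84 54 eb

RES = [ 0xdb  0x84  0x54  0xeb ]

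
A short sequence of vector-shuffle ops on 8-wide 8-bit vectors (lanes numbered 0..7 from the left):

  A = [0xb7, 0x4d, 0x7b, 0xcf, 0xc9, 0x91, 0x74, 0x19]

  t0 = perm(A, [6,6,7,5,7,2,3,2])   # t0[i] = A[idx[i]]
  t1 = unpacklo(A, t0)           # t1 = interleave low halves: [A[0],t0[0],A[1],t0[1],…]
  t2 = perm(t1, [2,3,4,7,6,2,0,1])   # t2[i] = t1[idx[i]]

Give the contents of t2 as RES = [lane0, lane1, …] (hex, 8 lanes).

t0 = [0x74, 0x74, 0x19, 0x91, 0x19, 0x7b, 0xcf, 0x7b]
t1 = [0xb7, 0x74, 0x4d, 0x74, 0x7b, 0x19, 0xcf, 0x91]
t2 = [0x4d, 0x74, 0x7b, 0x91, 0xcf, 0x4d, 0xb7, 0x74]

RES = [ 0x4d  0x74  0x7b  0x91  0xcf  0x4d  0xb7  0x74 ]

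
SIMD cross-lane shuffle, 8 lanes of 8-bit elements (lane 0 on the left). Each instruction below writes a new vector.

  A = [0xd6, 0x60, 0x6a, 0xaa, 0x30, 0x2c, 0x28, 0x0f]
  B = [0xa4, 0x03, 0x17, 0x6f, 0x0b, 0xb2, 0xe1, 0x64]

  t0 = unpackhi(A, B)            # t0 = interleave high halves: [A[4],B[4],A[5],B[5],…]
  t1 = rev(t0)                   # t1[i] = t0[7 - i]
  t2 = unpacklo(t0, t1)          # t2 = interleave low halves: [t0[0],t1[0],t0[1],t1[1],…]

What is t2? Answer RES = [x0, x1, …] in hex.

t0 = [0x30, 0x0b, 0x2c, 0xb2, 0x28, 0xe1, 0x0f, 0x64]
t1 = [0x64, 0x0f, 0xe1, 0x28, 0xb2, 0x2c, 0x0b, 0x30]
t2 = [0x30, 0x64, 0x0b, 0x0f, 0x2c, 0xe1, 0xb2, 0x28]

RES = [0x30, 0x64, 0x0b, 0x0f, 0x2c, 0xe1, 0xb2, 0x28]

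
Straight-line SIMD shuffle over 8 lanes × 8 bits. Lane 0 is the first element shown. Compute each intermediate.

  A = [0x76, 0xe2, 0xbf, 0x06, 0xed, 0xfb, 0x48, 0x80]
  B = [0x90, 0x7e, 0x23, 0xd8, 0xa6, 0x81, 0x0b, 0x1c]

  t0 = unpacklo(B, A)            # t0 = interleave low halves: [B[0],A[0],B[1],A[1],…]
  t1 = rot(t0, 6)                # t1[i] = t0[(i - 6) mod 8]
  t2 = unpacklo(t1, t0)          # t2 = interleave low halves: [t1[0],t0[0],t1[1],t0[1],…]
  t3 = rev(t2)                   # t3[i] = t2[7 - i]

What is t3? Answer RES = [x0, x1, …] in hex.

RES = [ 0xe2  0xbf  0x7e  0x23  0x76  0xe2  0x90  0x7e ]

  t0: 90 76 7e e2 23 bf d8 06
  t1: 7e e2 23 bf d8 06 90 76
  t2: 7e 90 e2 76 23 7e bf e2
  t3: e2 bf 7e 23 76 e2 90 7e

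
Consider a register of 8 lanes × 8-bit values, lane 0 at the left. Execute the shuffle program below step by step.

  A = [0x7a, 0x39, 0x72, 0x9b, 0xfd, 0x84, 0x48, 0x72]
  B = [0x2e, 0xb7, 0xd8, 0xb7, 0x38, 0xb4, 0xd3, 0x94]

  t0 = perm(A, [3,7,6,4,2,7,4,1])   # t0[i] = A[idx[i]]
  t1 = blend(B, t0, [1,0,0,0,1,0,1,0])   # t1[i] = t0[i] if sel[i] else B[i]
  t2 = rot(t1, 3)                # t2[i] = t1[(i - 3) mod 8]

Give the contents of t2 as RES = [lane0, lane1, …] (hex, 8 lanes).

RES = [0xb4, 0xfd, 0x94, 0x9b, 0xb7, 0xd8, 0xb7, 0x72]

  t0: 9b 72 48 fd 72 72 fd 39
  t1: 9b b7 d8 b7 72 b4 fd 94
  t2: b4 fd 94 9b b7 d8 b7 72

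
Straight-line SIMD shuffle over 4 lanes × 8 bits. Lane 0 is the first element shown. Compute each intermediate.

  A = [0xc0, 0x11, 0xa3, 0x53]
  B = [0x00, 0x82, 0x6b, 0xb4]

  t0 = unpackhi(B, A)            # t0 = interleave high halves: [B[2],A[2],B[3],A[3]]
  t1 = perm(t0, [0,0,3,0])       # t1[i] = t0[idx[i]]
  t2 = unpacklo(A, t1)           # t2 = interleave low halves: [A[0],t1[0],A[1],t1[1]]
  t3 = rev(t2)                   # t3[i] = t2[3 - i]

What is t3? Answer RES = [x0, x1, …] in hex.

  t0: 6b a3 b4 53
  t1: 6b 6b 53 6b
  t2: c0 6b 11 6b
  t3: 6b 11 6b c0

RES = [ 0x6b  0x11  0x6b  0xc0 ]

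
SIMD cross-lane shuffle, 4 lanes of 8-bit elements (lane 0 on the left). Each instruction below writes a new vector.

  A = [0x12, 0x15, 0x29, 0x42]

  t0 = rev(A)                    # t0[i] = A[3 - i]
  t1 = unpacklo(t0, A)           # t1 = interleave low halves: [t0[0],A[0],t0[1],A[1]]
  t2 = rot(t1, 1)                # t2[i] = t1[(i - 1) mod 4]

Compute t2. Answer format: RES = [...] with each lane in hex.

t0 = [0x42, 0x29, 0x15, 0x12]
t1 = [0x42, 0x12, 0x29, 0x15]
t2 = [0x15, 0x42, 0x12, 0x29]

RES = [ 0x15  0x42  0x12  0x29 ]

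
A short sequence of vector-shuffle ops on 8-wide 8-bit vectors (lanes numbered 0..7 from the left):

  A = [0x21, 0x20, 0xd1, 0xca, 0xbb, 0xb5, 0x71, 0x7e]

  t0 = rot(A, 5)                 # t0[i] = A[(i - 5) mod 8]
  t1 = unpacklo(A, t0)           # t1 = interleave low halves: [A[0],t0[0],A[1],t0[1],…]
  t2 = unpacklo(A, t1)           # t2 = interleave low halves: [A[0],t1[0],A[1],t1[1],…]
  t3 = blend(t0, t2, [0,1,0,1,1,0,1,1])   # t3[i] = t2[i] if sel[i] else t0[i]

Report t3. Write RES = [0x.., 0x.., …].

t0 = [0xca, 0xbb, 0xb5, 0x71, 0x7e, 0x21, 0x20, 0xd1]
t1 = [0x21, 0xca, 0x20, 0xbb, 0xd1, 0xb5, 0xca, 0x71]
t2 = [0x21, 0x21, 0x20, 0xca, 0xd1, 0x20, 0xca, 0xbb]
t3 = [0xca, 0x21, 0xb5, 0xca, 0xd1, 0x21, 0xca, 0xbb]

RES = [0xca, 0x21, 0xb5, 0xca, 0xd1, 0x21, 0xca, 0xbb]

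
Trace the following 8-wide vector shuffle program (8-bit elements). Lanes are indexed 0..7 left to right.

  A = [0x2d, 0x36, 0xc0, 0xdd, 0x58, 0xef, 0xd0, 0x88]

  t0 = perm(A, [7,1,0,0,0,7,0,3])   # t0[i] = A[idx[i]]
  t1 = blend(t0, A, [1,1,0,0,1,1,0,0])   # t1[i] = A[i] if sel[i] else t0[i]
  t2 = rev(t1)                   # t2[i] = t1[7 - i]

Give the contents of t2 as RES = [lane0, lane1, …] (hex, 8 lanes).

t0 = [0x88, 0x36, 0x2d, 0x2d, 0x2d, 0x88, 0x2d, 0xdd]
t1 = [0x2d, 0x36, 0x2d, 0x2d, 0x58, 0xef, 0x2d, 0xdd]
t2 = [0xdd, 0x2d, 0xef, 0x58, 0x2d, 0x2d, 0x36, 0x2d]

RES = [0xdd, 0x2d, 0xef, 0x58, 0x2d, 0x2d, 0x36, 0x2d]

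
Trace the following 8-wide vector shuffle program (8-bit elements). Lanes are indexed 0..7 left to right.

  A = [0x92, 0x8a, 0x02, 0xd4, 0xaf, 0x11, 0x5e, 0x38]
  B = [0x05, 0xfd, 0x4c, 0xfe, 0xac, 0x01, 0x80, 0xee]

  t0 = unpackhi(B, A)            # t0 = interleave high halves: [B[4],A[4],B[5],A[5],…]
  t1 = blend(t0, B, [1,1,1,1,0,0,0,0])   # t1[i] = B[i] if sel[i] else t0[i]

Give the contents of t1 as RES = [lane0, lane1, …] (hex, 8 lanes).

RES = [0x05, 0xfd, 0x4c, 0xfe, 0x80, 0x5e, 0xee, 0x38]

→ t0 |ac|af|01|11|80|5e|ee|38|
→ t1 |05|fd|4c|fe|80|5e|ee|38|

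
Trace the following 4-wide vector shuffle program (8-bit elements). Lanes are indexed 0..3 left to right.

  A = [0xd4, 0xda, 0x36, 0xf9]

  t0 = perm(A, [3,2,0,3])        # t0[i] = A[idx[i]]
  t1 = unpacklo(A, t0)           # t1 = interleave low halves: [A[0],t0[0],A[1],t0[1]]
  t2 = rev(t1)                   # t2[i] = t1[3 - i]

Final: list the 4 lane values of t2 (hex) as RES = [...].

RES = [0x36, 0xda, 0xf9, 0xd4]

  t0: f9 36 d4 f9
  t1: d4 f9 da 36
  t2: 36 da f9 d4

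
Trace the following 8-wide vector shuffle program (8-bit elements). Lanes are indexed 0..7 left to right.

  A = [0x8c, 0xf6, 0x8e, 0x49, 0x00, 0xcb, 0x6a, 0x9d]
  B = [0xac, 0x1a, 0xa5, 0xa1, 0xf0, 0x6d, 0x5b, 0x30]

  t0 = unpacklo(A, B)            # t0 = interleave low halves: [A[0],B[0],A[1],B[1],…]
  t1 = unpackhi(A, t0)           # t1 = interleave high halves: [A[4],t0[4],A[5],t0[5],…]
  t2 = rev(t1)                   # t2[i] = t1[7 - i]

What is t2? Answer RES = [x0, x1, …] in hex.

RES = [0xa1, 0x9d, 0x49, 0x6a, 0xa5, 0xcb, 0x8e, 0x00]

→ t0 |8c|ac|f6|1a|8e|a5|49|a1|
→ t1 |00|8e|cb|a5|6a|49|9d|a1|
→ t2 |a1|9d|49|6a|a5|cb|8e|00|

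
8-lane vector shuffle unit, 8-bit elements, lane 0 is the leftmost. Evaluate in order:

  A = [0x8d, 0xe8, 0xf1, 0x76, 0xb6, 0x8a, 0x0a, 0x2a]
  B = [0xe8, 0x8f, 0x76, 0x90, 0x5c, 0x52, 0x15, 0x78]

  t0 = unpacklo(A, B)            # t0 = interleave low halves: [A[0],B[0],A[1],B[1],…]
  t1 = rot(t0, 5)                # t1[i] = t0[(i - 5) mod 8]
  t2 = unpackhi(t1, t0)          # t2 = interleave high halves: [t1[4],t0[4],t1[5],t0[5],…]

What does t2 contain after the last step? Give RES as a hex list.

t0 = [0x8d, 0xe8, 0xe8, 0x8f, 0xf1, 0x76, 0x76, 0x90]
t1 = [0x8f, 0xf1, 0x76, 0x76, 0x90, 0x8d, 0xe8, 0xe8]
t2 = [0x90, 0xf1, 0x8d, 0x76, 0xe8, 0x76, 0xe8, 0x90]

RES = [ 0x90  0xf1  0x8d  0x76  0xe8  0x76  0xe8  0x90 ]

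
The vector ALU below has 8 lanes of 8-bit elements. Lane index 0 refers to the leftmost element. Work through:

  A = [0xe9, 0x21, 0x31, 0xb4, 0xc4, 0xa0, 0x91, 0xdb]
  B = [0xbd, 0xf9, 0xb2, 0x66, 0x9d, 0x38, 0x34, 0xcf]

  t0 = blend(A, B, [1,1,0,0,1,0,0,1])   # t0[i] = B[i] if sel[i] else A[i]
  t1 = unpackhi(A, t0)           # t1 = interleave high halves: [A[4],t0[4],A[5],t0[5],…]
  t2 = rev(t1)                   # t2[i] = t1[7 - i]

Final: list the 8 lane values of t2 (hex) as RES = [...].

  t0: bd f9 31 b4 9d a0 91 cf
  t1: c4 9d a0 a0 91 91 db cf
  t2: cf db 91 91 a0 a0 9d c4

RES = [0xcf, 0xdb, 0x91, 0x91, 0xa0, 0xa0, 0x9d, 0xc4]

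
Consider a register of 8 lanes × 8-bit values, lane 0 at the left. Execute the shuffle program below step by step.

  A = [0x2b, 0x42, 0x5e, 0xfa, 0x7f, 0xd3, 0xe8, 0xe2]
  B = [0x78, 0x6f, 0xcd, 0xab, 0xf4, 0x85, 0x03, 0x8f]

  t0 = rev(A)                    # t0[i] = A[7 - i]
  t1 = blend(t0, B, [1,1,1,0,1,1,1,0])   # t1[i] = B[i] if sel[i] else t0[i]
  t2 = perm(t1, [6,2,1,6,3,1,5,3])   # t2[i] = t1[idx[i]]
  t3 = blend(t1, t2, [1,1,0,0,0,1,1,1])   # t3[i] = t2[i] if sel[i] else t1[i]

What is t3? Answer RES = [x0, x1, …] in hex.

t0 = [0xe2, 0xe8, 0xd3, 0x7f, 0xfa, 0x5e, 0x42, 0x2b]
t1 = [0x78, 0x6f, 0xcd, 0x7f, 0xf4, 0x85, 0x03, 0x2b]
t2 = [0x03, 0xcd, 0x6f, 0x03, 0x7f, 0x6f, 0x85, 0x7f]
t3 = [0x03, 0xcd, 0xcd, 0x7f, 0xf4, 0x6f, 0x85, 0x7f]

RES = [ 0x03  0xcd  0xcd  0x7f  0xf4  0x6f  0x85  0x7f ]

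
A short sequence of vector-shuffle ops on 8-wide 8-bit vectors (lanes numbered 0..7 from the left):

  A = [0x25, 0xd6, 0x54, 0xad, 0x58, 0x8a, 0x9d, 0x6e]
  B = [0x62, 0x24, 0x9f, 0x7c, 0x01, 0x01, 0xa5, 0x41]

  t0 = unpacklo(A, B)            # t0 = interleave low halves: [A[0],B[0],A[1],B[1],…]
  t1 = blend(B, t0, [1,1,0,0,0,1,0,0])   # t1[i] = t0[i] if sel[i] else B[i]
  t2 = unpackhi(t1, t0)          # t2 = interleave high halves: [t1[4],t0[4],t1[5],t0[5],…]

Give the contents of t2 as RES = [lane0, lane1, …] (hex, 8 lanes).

RES = [ 0x01  0x54  0x9f  0x9f  0xa5  0xad  0x41  0x7c ]

→ t0 |25|62|d6|24|54|9f|ad|7c|
→ t1 |25|62|9f|7c|01|9f|a5|41|
→ t2 |01|54|9f|9f|a5|ad|41|7c|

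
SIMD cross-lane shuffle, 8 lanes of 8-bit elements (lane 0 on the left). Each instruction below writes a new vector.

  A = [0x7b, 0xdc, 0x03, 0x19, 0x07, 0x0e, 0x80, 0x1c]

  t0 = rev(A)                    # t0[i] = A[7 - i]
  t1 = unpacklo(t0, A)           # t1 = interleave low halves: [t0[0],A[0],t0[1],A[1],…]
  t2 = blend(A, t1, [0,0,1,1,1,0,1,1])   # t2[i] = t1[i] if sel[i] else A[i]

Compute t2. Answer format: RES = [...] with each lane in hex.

RES = [ 0x7b  0xdc  0x80  0xdc  0x0e  0x0e  0x07  0x19 ]

t0 = [0x1c, 0x80, 0x0e, 0x07, 0x19, 0x03, 0xdc, 0x7b]
t1 = [0x1c, 0x7b, 0x80, 0xdc, 0x0e, 0x03, 0x07, 0x19]
t2 = [0x7b, 0xdc, 0x80, 0xdc, 0x0e, 0x0e, 0x07, 0x19]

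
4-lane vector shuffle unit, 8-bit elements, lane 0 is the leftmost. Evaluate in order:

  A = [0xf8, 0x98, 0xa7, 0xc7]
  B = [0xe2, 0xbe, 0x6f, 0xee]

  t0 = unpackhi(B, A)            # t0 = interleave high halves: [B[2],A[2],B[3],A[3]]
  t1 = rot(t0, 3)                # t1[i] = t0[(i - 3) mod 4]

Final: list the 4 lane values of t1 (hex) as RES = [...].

→ t0 |6f|a7|ee|c7|
→ t1 |a7|ee|c7|6f|

RES = [ 0xa7  0xee  0xc7  0x6f ]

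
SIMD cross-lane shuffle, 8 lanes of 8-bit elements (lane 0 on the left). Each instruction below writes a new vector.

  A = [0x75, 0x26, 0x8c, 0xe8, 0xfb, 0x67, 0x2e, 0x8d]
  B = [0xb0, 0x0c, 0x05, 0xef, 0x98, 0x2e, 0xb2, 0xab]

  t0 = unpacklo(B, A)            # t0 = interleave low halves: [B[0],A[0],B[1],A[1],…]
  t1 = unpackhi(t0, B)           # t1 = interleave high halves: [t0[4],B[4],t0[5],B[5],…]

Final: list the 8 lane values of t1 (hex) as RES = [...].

→ t0 |b0|75|0c|26|05|8c|ef|e8|
→ t1 |05|98|8c|2e|ef|b2|e8|ab|

RES = [ 0x05  0x98  0x8c  0x2e  0xef  0xb2  0xe8  0xab ]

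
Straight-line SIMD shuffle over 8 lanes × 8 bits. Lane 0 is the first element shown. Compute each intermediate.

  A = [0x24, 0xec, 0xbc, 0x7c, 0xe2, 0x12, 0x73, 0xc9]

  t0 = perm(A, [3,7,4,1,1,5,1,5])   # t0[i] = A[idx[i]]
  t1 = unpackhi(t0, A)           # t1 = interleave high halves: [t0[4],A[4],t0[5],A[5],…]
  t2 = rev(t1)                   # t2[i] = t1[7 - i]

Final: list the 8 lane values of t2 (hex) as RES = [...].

→ t0 |7c|c9|e2|ec|ec|12|ec|12|
→ t1 |ec|e2|12|12|ec|73|12|c9|
→ t2 |c9|12|73|ec|12|12|e2|ec|

RES = [0xc9, 0x12, 0x73, 0xec, 0x12, 0x12, 0xe2, 0xec]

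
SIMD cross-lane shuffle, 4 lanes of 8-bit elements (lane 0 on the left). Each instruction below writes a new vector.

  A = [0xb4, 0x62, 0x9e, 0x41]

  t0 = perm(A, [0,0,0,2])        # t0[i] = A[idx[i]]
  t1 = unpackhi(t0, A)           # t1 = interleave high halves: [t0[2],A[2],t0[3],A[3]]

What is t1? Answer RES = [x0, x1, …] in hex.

RES = [ 0xb4  0x9e  0x9e  0x41 ]

  t0: b4 b4 b4 9e
  t1: b4 9e 9e 41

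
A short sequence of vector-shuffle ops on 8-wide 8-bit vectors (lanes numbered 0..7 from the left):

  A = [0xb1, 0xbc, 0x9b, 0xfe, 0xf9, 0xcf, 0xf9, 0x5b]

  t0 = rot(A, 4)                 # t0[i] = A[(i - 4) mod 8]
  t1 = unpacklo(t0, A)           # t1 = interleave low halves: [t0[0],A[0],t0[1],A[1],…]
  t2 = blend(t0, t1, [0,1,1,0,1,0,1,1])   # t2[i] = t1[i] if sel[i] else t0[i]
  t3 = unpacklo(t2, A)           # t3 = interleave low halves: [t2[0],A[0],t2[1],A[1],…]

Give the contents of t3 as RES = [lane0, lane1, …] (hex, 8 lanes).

RES = [ 0xf9  0xb1  0xb1  0xbc  0xcf  0x9b  0x5b  0xfe ]

→ t0 |f9|cf|f9|5b|b1|bc|9b|fe|
→ t1 |f9|b1|cf|bc|f9|9b|5b|fe|
→ t2 |f9|b1|cf|5b|f9|bc|5b|fe|
→ t3 |f9|b1|b1|bc|cf|9b|5b|fe|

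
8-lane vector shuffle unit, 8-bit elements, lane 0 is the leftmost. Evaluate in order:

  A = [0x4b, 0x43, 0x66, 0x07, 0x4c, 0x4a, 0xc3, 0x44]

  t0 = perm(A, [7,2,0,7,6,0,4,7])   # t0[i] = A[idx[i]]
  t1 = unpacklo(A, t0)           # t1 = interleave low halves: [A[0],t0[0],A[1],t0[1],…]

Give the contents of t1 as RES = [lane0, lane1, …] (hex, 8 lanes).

RES = [0x4b, 0x44, 0x43, 0x66, 0x66, 0x4b, 0x07, 0x44]

t0 = [0x44, 0x66, 0x4b, 0x44, 0xc3, 0x4b, 0x4c, 0x44]
t1 = [0x4b, 0x44, 0x43, 0x66, 0x66, 0x4b, 0x07, 0x44]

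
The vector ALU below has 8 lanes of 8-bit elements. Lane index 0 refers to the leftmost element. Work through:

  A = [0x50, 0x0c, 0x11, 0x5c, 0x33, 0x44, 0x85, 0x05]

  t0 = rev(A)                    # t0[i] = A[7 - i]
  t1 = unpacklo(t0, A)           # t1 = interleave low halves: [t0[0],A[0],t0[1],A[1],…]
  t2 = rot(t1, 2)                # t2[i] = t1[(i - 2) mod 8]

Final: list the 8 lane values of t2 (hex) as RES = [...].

t0 = [0x05, 0x85, 0x44, 0x33, 0x5c, 0x11, 0x0c, 0x50]
t1 = [0x05, 0x50, 0x85, 0x0c, 0x44, 0x11, 0x33, 0x5c]
t2 = [0x33, 0x5c, 0x05, 0x50, 0x85, 0x0c, 0x44, 0x11]

RES = [ 0x33  0x5c  0x05  0x50  0x85  0x0c  0x44  0x11 ]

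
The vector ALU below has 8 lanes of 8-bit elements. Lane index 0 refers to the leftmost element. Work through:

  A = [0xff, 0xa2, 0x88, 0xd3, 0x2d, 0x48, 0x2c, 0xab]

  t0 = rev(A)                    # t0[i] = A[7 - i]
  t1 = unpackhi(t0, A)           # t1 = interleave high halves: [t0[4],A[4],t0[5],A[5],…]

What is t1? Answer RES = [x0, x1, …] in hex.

→ t0 |ab|2c|48|2d|d3|88|a2|ff|
→ t1 |d3|2d|88|48|a2|2c|ff|ab|

RES = [ 0xd3  0x2d  0x88  0x48  0xa2  0x2c  0xff  0xab ]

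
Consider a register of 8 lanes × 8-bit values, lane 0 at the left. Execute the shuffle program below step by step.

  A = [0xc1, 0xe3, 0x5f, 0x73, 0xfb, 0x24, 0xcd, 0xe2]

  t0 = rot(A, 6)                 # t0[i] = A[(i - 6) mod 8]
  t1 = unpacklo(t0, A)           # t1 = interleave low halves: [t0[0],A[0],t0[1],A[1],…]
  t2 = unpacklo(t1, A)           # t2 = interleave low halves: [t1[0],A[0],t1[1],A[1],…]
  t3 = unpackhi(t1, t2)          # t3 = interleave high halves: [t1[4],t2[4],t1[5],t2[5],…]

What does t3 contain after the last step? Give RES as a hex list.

RES = [ 0xfb  0x73  0x5f  0x5f  0x24  0xe3  0x73  0x73 ]

t0 = [0x5f, 0x73, 0xfb, 0x24, 0xcd, 0xe2, 0xc1, 0xe3]
t1 = [0x5f, 0xc1, 0x73, 0xe3, 0xfb, 0x5f, 0x24, 0x73]
t2 = [0x5f, 0xc1, 0xc1, 0xe3, 0x73, 0x5f, 0xe3, 0x73]
t3 = [0xfb, 0x73, 0x5f, 0x5f, 0x24, 0xe3, 0x73, 0x73]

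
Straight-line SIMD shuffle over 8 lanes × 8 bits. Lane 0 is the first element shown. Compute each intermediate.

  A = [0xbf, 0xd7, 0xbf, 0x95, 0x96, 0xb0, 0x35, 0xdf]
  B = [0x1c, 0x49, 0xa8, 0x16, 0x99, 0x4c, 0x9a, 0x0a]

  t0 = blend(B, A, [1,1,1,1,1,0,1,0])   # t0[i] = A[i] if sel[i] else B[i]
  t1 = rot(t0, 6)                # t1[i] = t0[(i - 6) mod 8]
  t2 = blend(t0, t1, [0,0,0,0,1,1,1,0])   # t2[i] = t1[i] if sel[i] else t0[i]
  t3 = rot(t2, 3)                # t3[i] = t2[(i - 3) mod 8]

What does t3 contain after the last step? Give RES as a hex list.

RES = [ 0x0a  0xbf  0x0a  0xbf  0xd7  0xbf  0x95  0x35 ]

→ t0 |bf|d7|bf|95|96|4c|35|0a|
→ t1 |bf|95|96|4c|35|0a|bf|d7|
→ t2 |bf|d7|bf|95|35|0a|bf|0a|
→ t3 |0a|bf|0a|bf|d7|bf|95|35|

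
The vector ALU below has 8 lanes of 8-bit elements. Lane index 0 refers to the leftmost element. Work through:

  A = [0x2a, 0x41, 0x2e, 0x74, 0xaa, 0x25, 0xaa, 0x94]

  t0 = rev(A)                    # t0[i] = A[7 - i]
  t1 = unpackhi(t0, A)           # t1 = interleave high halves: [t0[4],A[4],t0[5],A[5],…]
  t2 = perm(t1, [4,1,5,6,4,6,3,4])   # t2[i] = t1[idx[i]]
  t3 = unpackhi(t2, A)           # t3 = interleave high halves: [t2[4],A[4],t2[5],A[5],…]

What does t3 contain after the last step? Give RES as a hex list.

RES = [ 0x41  0xaa  0x2a  0x25  0x25  0xaa  0x41  0x94 ]

→ t0 |94|aa|25|aa|74|2e|41|2a|
→ t1 |74|aa|2e|25|41|aa|2a|94|
→ t2 |41|aa|aa|2a|41|2a|25|41|
→ t3 |41|aa|2a|25|25|aa|41|94|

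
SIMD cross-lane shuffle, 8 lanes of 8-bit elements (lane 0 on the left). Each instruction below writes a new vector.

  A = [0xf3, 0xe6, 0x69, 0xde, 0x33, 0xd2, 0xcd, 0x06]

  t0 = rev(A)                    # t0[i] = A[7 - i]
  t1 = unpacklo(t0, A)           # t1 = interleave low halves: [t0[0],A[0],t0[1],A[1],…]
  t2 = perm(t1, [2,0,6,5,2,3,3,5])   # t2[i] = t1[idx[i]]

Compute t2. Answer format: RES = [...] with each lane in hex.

RES = [0xcd, 0x06, 0x33, 0x69, 0xcd, 0xe6, 0xe6, 0x69]

→ t0 |06|cd|d2|33|de|69|e6|f3|
→ t1 |06|f3|cd|e6|d2|69|33|de|
→ t2 |cd|06|33|69|cd|e6|e6|69|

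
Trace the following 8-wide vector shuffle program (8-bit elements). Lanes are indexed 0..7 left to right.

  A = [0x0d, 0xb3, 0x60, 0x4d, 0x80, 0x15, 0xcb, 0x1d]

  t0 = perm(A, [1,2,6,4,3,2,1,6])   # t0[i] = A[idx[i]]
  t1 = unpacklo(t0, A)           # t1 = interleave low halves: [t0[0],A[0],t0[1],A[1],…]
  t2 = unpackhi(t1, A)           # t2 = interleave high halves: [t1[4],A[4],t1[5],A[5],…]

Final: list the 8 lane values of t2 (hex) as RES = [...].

t0 = [0xb3, 0x60, 0xcb, 0x80, 0x4d, 0x60, 0xb3, 0xcb]
t1 = [0xb3, 0x0d, 0x60, 0xb3, 0xcb, 0x60, 0x80, 0x4d]
t2 = [0xcb, 0x80, 0x60, 0x15, 0x80, 0xcb, 0x4d, 0x1d]

RES = [ 0xcb  0x80  0x60  0x15  0x80  0xcb  0x4d  0x1d ]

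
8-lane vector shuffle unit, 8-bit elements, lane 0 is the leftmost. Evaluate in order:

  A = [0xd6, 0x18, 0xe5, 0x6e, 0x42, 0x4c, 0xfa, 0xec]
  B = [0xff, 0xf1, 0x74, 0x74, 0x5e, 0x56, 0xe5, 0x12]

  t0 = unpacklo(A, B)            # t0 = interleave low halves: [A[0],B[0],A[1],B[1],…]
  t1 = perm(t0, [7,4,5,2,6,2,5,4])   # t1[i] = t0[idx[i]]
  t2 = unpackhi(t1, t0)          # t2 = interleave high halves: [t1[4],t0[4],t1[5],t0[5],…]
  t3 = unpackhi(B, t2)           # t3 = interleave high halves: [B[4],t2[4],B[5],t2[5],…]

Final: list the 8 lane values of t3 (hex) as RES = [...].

RES = [0x5e, 0x74, 0x56, 0x6e, 0xe5, 0xe5, 0x12, 0x74]

  t0: d6 ff 18 f1 e5 74 6e 74
  t1: 74 e5 74 18 6e 18 74 e5
  t2: 6e e5 18 74 74 6e e5 74
  t3: 5e 74 56 6e e5 e5 12 74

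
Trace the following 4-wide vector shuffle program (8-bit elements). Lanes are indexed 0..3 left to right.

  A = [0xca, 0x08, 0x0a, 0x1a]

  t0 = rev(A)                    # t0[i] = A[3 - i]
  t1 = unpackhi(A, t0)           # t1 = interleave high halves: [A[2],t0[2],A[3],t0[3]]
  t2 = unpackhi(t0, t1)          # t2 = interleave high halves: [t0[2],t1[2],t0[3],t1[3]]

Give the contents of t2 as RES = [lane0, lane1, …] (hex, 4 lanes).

RES = [ 0x08  0x1a  0xca  0xca ]

t0 = [0x1a, 0x0a, 0x08, 0xca]
t1 = [0x0a, 0x08, 0x1a, 0xca]
t2 = [0x08, 0x1a, 0xca, 0xca]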